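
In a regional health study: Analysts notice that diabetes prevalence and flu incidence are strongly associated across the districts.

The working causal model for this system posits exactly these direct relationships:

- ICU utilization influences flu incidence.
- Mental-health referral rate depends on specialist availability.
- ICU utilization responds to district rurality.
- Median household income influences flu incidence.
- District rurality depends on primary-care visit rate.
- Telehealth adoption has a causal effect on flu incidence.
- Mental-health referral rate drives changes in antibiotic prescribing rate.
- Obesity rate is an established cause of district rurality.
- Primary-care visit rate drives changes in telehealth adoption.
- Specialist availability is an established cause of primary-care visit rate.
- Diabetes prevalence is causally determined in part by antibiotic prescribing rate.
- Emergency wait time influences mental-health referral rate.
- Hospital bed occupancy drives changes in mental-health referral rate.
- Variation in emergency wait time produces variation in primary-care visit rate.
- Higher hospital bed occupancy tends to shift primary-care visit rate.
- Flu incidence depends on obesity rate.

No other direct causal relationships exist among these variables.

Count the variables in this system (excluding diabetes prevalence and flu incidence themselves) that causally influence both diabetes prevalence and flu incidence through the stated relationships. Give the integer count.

3

The common causes are: emergency wait time (to diabetes prevalence via emergency wait time → mental-health referral rate → antibiotic prescribing rate → diabetes prevalence; to flu incidence via emergency wait time → primary-care visit rate → telehealth adoption → flu incidence); hospital bed occupancy (to diabetes prevalence via hospital bed occupancy → mental-health referral rate → antibiotic prescribing rate → diabetes prevalence; to flu incidence via hospital bed occupancy → primary-care visit rate → telehealth adoption → flu incidence); specialist availability (to diabetes prevalence via specialist availability → mental-health referral rate → antibiotic prescribing rate → diabetes prevalence; to flu incidence via specialist availability → primary-care visit rate → telehealth adoption → flu incidence).
Every other variable lacks a causal path to at least one of diabetes prevalence and flu incidence.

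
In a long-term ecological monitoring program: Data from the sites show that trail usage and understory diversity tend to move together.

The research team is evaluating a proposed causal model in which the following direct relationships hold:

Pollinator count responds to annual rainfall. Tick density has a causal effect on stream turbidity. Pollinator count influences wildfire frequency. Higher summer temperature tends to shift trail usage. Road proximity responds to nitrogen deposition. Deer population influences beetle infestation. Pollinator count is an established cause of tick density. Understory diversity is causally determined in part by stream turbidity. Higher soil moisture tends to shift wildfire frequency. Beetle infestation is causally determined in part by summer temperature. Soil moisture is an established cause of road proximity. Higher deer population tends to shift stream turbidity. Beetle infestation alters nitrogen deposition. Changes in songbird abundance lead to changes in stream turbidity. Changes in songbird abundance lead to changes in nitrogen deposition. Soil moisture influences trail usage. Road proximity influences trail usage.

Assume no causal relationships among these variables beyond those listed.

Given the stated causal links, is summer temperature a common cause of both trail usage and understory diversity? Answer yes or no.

Summer temperature has no stated causal path to understory diversity. A confounder must cause both variables, so summer temperature does not qualify.

no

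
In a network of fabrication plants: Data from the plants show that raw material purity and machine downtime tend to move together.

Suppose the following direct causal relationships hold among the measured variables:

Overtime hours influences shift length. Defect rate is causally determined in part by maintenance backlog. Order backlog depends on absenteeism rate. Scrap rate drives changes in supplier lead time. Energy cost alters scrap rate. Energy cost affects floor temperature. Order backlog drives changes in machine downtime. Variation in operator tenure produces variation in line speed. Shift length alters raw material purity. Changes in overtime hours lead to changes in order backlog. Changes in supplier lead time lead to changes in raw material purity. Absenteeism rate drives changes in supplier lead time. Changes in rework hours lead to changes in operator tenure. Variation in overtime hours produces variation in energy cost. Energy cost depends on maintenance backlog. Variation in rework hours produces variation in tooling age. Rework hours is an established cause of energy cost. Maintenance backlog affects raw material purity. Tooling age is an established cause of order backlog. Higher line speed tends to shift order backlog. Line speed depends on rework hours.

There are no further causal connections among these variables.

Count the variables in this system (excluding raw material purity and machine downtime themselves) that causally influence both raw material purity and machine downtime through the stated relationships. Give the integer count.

3

The common causes are: absenteeism rate (to raw material purity via absenteeism rate → supplier lead time → raw material purity; to machine downtime via absenteeism rate → order backlog → machine downtime); overtime hours (to raw material purity via overtime hours → shift length → raw material purity; to machine downtime via overtime hours → order backlog → machine downtime); rework hours (to raw material purity via rework hours → energy cost → scrap rate → supplier lead time → raw material purity; to machine downtime via rework hours → tooling age → order backlog → machine downtime).
Every other variable lacks a causal path to at least one of raw material purity and machine downtime.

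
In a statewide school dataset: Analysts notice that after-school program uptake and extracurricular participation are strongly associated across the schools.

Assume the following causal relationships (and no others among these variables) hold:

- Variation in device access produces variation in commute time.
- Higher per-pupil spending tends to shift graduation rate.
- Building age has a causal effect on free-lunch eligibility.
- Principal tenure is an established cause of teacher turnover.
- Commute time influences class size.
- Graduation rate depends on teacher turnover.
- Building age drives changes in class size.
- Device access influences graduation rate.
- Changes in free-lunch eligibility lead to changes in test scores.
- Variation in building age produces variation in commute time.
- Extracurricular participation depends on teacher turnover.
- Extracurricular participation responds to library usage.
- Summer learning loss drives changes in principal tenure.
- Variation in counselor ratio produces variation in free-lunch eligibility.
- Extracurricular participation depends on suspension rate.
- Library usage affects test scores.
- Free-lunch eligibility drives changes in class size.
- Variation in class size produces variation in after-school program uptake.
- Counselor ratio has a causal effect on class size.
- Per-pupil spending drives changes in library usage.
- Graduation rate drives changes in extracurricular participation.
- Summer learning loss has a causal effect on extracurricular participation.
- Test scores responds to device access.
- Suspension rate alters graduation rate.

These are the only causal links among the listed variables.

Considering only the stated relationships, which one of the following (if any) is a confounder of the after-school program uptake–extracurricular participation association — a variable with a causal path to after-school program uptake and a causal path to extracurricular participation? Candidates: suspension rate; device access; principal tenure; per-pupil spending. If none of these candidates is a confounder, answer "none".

Device access causes after-school program uptake (device access → commute time → class size → after-school program uptake) and also causes extracurricular participation (device access → graduation rate → extracurricular participation); it is a common cause of both.
Each of the other candidates lacks a causal path to at least one of after-school program uptake and extracurricular participation, so they do not confound the relationship.

device access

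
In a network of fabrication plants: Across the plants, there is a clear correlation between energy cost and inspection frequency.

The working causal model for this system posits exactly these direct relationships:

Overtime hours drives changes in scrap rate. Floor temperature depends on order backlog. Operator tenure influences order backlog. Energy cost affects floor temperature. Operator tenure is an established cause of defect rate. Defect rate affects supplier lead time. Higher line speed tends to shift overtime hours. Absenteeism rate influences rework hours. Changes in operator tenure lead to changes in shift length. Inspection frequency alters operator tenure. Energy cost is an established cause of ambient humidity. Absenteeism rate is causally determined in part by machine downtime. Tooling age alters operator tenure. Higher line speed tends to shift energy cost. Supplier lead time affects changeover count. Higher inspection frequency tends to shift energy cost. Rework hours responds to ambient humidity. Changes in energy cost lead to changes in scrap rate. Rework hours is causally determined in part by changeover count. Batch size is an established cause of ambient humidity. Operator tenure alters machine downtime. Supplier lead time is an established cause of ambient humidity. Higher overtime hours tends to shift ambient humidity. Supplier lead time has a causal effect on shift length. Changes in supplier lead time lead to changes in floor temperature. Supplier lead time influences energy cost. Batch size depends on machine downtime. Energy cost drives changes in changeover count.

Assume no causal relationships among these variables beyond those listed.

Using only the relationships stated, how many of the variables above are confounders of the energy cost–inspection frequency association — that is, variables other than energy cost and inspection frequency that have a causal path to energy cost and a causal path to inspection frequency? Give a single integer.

No listed variable has a causal path to both energy cost and inspection frequency, so there are no common causes.

0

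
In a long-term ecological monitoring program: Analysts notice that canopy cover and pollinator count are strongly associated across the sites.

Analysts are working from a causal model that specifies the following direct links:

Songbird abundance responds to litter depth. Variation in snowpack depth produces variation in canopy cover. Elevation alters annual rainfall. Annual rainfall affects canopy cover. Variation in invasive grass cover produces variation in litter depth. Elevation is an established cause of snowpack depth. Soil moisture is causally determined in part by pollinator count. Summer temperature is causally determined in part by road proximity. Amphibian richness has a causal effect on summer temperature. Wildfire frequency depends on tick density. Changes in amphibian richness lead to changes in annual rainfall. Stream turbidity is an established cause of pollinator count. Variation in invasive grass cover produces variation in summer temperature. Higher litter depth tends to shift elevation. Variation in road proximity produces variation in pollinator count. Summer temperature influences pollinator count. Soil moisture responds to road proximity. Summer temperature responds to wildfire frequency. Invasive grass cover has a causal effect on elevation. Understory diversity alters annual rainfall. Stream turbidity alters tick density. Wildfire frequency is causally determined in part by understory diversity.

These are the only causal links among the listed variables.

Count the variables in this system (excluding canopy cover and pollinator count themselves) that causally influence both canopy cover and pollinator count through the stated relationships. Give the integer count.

The common causes are: amphibian richness (to canopy cover via amphibian richness → annual rainfall → canopy cover; to pollinator count via amphibian richness → summer temperature → pollinator count); invasive grass cover (to canopy cover via invasive grass cover → elevation → annual rainfall → canopy cover; to pollinator count via invasive grass cover → summer temperature → pollinator count); understory diversity (to canopy cover via understory diversity → annual rainfall → canopy cover; to pollinator count via understory diversity → wildfire frequency → summer temperature → pollinator count).
Every other variable lacks a causal path to at least one of canopy cover and pollinator count.

3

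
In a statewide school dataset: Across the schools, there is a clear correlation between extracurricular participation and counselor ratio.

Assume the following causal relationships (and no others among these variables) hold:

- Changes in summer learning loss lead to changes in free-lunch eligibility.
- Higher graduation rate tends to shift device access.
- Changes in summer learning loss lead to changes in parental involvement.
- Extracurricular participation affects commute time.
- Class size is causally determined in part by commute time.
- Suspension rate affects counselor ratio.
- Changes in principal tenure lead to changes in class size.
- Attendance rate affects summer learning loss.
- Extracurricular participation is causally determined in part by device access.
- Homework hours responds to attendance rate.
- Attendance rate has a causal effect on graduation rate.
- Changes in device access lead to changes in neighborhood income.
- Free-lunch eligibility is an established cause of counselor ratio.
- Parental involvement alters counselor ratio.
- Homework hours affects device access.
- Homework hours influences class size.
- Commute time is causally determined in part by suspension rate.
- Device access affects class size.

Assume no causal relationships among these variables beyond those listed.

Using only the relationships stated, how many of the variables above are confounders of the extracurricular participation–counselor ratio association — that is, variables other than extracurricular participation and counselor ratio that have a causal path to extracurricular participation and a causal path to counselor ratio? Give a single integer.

The common causes are: attendance rate (to extracurricular participation via attendance rate → graduation rate → device access → extracurricular participation; to counselor ratio via attendance rate → summer learning loss → parental involvement → counselor ratio).
Every other variable lacks a causal path to at least one of extracurricular participation and counselor ratio.

1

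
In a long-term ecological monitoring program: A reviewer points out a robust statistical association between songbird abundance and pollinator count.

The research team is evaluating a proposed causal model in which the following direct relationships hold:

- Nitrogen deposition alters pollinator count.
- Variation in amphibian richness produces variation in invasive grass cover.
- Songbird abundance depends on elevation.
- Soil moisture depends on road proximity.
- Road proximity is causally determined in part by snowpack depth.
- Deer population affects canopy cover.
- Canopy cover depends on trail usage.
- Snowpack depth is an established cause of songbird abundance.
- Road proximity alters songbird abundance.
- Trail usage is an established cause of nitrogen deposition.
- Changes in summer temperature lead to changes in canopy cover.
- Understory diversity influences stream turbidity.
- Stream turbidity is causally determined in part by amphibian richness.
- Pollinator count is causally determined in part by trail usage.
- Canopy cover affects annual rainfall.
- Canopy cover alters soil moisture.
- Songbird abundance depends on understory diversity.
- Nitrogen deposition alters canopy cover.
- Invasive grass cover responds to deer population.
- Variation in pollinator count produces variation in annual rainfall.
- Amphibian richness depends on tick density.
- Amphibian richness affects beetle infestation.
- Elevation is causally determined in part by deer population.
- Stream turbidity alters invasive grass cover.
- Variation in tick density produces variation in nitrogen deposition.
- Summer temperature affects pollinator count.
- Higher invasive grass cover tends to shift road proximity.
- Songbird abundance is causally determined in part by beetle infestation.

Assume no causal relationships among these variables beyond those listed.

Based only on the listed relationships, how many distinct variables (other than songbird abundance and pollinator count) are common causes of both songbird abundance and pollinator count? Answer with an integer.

1

The common causes are: tick density (to songbird abundance via tick density → amphibian richness → beetle infestation → songbird abundance; to pollinator count via tick density → nitrogen deposition → pollinator count).
Every other variable lacks a causal path to at least one of songbird abundance and pollinator count.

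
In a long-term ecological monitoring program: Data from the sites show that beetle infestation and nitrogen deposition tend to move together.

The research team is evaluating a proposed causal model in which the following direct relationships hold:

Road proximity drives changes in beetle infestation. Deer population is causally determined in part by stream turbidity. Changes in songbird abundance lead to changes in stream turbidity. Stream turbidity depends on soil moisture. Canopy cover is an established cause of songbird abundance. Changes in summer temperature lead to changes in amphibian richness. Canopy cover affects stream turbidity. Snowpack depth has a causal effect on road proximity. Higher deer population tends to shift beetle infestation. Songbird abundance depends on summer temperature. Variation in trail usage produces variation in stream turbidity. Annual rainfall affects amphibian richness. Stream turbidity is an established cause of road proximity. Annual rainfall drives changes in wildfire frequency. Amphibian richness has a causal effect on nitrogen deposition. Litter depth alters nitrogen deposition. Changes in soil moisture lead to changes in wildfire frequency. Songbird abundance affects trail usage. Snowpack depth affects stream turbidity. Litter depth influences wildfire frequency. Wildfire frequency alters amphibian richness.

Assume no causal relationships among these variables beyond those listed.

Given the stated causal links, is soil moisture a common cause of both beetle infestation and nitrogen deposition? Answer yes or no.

yes

Soil moisture has a causal path to beetle infestation (soil moisture → stream turbidity → deer population → beetle infestation) and to nitrogen deposition (soil moisture → wildfire frequency → amphibian richness → nitrogen deposition), so it is a common cause of both — a confounder.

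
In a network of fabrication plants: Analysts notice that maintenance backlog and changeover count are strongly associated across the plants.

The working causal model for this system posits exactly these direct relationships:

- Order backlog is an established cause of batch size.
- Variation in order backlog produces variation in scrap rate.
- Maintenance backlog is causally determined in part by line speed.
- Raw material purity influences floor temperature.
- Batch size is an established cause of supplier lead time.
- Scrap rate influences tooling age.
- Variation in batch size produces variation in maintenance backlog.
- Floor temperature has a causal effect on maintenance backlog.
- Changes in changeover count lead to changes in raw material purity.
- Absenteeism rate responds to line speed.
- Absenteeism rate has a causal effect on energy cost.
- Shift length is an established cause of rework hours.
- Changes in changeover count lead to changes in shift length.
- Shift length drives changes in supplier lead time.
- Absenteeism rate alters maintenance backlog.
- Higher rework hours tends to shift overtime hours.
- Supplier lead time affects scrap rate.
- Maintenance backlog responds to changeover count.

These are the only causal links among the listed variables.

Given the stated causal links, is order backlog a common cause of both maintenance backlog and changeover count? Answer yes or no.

Order backlog has no stated causal path to changeover count. A confounder must cause both variables, so order backlog does not qualify.

no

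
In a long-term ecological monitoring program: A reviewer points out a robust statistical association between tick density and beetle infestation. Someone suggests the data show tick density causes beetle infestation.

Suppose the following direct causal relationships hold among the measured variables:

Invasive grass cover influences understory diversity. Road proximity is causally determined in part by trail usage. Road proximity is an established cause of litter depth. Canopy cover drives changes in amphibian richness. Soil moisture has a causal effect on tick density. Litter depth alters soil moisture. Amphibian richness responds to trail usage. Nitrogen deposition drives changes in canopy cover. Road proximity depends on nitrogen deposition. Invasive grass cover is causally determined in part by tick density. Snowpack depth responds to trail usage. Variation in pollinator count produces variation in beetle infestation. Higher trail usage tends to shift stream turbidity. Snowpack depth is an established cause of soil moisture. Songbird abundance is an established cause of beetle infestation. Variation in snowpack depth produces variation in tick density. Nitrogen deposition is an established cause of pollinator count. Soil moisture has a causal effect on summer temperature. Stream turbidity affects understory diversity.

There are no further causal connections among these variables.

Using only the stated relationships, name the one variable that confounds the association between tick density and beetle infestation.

nitrogen deposition

Nitrogen deposition has a causal path to tick density (nitrogen deposition → road proximity → litter depth → soil moisture → tick density) and a separate causal path to beetle infestation (nitrogen deposition → pollinator count → beetle infestation), so it is a common cause of both.
No stated relationship gives tick density a causal route to beetle infestation, so the correlation is explained by the shared upstream cause rather than a direct effect.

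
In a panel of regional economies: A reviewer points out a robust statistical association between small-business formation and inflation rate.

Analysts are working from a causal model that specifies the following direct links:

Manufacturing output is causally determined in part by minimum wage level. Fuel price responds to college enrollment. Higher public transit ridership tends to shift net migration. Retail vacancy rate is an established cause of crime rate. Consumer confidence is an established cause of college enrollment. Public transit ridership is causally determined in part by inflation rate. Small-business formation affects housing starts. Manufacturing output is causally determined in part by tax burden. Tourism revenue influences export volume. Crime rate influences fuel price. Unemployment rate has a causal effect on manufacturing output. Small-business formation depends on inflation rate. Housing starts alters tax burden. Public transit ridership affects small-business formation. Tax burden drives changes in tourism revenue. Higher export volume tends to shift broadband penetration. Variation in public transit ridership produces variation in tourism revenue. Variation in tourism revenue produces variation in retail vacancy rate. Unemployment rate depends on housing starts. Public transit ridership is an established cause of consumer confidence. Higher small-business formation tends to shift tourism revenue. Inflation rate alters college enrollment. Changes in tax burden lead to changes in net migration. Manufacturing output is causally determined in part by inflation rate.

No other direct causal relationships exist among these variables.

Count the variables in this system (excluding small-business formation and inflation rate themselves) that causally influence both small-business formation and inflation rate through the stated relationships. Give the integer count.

No listed variable has a causal path to both small-business formation and inflation rate, so there are no common causes.

0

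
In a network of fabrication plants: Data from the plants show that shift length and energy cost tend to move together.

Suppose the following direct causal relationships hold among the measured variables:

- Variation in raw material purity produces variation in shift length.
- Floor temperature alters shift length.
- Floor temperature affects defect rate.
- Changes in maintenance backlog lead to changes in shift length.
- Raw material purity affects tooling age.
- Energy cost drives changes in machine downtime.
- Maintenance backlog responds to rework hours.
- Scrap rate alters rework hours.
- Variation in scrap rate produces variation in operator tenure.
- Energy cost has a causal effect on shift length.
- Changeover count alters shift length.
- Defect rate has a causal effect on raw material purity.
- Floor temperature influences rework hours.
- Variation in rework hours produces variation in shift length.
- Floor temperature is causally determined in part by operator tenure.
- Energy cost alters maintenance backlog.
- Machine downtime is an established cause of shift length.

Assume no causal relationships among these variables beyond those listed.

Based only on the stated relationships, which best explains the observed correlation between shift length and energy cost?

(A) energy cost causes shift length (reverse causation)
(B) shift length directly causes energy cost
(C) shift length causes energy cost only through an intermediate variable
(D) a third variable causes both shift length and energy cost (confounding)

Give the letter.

A

The stated link runs energy cost → shift length; shift length has no causal path to energy cost. No variable causes both, so confounding is ruled out. The correlation reflects reverse causation.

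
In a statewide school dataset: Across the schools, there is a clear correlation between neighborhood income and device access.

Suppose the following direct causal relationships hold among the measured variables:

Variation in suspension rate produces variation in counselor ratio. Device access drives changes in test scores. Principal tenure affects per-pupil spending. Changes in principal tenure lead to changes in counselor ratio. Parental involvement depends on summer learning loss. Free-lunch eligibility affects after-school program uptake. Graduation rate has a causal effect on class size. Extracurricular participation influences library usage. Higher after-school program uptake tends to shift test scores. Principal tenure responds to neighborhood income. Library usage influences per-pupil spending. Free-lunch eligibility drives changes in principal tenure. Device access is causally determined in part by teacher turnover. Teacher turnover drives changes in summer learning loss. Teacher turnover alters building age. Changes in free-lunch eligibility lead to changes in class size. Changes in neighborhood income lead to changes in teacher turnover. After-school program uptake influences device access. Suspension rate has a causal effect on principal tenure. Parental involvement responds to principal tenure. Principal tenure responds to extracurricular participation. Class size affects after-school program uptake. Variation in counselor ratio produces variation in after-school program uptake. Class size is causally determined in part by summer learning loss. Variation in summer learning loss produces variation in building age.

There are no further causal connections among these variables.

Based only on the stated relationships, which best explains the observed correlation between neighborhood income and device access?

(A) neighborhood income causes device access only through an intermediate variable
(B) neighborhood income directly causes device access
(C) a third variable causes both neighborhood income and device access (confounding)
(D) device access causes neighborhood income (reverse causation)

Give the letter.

A

Neighborhood income reaches device access through neighborhood income → teacher turnover → device access — an indirect causal chain with no direct neighborhood income → device access link. No variable causes both neighborhood income and device access, so confounding is ruled out; the effect is mediated.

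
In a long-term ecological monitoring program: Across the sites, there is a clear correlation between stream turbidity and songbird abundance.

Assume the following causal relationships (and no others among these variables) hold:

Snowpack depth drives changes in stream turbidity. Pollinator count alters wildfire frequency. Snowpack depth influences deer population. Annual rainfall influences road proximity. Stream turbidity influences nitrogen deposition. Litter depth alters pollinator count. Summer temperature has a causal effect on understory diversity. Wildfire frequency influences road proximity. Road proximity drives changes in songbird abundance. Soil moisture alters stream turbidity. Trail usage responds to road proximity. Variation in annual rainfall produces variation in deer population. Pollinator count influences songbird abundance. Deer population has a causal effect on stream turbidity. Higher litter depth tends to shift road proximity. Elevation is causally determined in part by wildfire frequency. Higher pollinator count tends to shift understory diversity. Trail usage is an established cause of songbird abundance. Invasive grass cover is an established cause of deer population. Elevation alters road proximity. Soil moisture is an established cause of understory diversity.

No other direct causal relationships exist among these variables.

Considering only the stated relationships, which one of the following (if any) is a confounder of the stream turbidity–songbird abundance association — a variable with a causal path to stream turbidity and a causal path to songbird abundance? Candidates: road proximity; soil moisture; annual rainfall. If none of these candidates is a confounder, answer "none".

annual rainfall

Annual rainfall causes stream turbidity (annual rainfall → deer population → stream turbidity) and also causes songbird abundance (annual rainfall → road proximity → songbird abundance); it is a common cause of both.
Each of the other candidates lacks a causal path to at least one of stream turbidity and songbird abundance, so they do not confound the relationship.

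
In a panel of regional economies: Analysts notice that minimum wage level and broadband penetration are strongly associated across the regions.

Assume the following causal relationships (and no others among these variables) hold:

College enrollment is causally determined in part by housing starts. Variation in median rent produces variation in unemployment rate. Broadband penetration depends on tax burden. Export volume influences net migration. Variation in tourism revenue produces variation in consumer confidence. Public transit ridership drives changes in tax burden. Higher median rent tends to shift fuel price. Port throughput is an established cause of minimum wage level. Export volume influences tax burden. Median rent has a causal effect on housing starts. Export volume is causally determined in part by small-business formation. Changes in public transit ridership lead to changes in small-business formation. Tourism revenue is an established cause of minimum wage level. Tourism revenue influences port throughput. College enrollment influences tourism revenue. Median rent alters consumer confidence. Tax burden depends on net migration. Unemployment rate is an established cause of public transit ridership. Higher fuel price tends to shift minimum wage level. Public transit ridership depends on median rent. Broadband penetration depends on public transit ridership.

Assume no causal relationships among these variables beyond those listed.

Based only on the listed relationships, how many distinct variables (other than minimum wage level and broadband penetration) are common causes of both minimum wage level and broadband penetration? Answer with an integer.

1

The common causes are: median rent (to minimum wage level via median rent → fuel price → minimum wage level; to broadband penetration via median rent → public transit ridership → broadband penetration).
Every other variable lacks a causal path to at least one of minimum wage level and broadband penetration.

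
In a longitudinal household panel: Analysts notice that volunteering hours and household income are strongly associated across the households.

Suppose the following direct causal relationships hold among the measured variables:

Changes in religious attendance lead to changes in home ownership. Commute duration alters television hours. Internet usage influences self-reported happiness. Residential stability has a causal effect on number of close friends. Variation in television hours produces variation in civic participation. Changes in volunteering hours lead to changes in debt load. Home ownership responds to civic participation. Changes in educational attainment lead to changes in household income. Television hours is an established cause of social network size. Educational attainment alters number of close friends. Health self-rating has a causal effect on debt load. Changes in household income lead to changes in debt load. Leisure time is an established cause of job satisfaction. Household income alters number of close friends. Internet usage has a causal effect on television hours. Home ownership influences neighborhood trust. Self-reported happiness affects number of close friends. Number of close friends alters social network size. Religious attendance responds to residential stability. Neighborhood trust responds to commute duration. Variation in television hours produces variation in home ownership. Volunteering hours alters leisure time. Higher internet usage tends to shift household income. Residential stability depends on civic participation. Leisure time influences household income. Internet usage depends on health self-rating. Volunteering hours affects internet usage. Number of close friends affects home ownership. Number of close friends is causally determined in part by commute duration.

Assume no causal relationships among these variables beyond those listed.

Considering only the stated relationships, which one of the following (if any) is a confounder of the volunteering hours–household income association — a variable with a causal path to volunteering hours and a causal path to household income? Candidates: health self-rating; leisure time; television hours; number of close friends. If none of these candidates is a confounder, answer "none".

None of the listed candidates has causal paths to both volunteering hours and household income in the stated relationships, so none is a common cause.

none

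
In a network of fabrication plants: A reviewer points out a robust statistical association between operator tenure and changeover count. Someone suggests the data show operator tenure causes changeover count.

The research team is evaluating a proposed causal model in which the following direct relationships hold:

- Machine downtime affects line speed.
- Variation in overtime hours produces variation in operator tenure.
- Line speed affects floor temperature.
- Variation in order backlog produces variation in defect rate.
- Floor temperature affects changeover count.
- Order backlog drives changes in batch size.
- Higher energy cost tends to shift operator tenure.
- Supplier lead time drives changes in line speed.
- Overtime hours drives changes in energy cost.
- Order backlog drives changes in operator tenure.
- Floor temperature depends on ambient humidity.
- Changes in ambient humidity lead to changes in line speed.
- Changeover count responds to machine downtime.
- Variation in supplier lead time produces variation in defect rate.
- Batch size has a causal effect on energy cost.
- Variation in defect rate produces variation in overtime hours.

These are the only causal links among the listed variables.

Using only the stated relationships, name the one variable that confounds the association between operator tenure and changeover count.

Supplier lead time has a causal path to operator tenure (supplier lead time → defect rate → overtime hours → operator tenure) and a separate causal path to changeover count (supplier lead time → line speed → floor temperature → changeover count), so it is a common cause of both.
No stated relationship gives operator tenure a causal route to changeover count, so the correlation is explained by the shared upstream cause rather than a direct effect.

supplier lead time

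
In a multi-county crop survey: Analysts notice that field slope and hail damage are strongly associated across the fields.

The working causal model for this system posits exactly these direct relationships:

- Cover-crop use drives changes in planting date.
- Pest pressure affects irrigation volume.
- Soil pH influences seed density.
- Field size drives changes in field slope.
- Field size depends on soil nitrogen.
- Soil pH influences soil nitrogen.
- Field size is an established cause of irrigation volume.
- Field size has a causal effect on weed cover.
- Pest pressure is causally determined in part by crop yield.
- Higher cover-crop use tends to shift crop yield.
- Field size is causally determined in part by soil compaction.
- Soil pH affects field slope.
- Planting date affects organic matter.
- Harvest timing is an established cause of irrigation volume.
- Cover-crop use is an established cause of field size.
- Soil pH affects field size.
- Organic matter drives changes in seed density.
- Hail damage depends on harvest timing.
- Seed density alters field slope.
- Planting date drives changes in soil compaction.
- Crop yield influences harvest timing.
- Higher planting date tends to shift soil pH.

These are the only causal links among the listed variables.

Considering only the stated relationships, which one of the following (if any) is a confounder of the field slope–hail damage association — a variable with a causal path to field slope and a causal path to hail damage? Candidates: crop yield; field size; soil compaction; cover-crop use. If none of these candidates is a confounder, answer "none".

cover-crop use

Cover-crop use causes field slope (cover-crop use → field size → field slope) and also causes hail damage (cover-crop use → crop yield → harvest timing → hail damage); it is a common cause of both.
Each of the other candidates lacks a causal path to at least one of field slope and hail damage, so they do not confound the relationship.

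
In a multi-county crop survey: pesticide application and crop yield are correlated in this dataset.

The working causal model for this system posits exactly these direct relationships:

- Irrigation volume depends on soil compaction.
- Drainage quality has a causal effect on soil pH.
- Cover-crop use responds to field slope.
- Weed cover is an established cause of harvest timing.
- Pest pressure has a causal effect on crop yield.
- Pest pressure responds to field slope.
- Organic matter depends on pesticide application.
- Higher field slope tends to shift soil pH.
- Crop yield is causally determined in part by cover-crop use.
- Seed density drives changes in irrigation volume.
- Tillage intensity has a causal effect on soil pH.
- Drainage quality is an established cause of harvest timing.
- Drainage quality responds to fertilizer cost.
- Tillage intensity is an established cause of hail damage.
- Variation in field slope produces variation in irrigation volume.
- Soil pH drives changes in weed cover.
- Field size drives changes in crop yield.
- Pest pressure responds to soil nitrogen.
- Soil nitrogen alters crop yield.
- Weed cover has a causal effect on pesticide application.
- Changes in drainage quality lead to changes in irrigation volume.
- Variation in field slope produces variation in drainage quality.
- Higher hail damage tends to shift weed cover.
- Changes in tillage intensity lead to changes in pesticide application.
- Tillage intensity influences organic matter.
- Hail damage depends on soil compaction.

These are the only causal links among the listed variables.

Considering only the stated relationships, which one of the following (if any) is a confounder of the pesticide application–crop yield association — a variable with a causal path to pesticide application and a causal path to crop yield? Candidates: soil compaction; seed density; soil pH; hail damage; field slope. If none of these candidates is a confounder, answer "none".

field slope

Field slope causes pesticide application (field slope → soil pH → weed cover → pesticide application) and also causes crop yield (field slope → pest pressure → crop yield); it is a common cause of both.
Each of the other candidates lacks a causal path to at least one of pesticide application and crop yield, so they do not confound the relationship.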